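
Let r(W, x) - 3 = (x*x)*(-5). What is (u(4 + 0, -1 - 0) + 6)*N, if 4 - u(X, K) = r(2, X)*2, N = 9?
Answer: 1476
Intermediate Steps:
r(W, x) = 3 - 5*x² (r(W, x) = 3 + (x*x)*(-5) = 3 + x²*(-5) = 3 - 5*x²)
u(X, K) = -2 + 10*X² (u(X, K) = 4 - (3 - 5*X²)*2 = 4 - (6 - 10*X²) = 4 + (-6 + 10*X²) = -2 + 10*X²)
(u(4 + 0, -1 - 0) + 6)*N = ((-2 + 10*(4 + 0)²) + 6)*9 = ((-2 + 10*4²) + 6)*9 = ((-2 + 10*16) + 6)*9 = ((-2 + 160) + 6)*9 = (158 + 6)*9 = 164*9 = 1476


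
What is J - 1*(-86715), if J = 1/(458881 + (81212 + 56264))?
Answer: 51713097256/596357 ≈ 86715.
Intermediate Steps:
J = 1/596357 (J = 1/(458881 + 137476) = 1/596357 ≈ 1.6768e-6)
J - 1*(-86715) = 1/596357 - 1*(-86715) = 1/596357 + 86715 = 51713097256/596357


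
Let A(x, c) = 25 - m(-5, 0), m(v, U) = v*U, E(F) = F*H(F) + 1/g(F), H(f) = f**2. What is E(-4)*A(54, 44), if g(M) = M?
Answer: -6425/4 ≈ -1606.3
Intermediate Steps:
E(F) = 1/F + F**3 (E(F) = F*F**2 + 1/F = F**3 + 1/F = 1/F + F**3)
m(v, U) = U*v
A(x, c) = 25 (A(x, c) = 25 - 0*(-5) = 25 - 1*0 = 25 + 0 = 25)
E(-4)*A(54, 44) = ((1 + (-4)**4)/(-4))*25 = -(1 + 256)/4*25 = -1/4*257*25 = -257/4*25 = -6425/4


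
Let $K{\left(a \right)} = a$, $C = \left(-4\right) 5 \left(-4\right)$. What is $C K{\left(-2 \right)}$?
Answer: $-160$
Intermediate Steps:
$C = 80$ ($C = \left(-20\right) \left(-4\right) = 80$)
$C K{\left(-2 \right)} = 80 \left(-2\right) = -160$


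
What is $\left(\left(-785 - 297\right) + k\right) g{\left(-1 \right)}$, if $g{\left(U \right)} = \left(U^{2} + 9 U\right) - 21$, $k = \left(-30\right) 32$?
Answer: $59218$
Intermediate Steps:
$k = -960$
$g{\left(U \right)} = -21 + U^{2} + 9 U$
$\left(\left(-785 - 297\right) + k\right) g{\left(-1 \right)} = \left(\left(-785 - 297\right) - 960\right) \left(-21 + \left(-1\right)^{2} + 9 \left(-1\right)\right) = \left(-1082 - 960\right) \left(-21 + 1 - 9\right) = \left(-2042\right) \left(-29\right) = 59218$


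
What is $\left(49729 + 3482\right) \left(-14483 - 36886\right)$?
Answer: $-2733395859$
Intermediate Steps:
$\left(49729 + 3482\right) \left(-14483 - 36886\right) = 53211 \left(-51369\right) = -2733395859$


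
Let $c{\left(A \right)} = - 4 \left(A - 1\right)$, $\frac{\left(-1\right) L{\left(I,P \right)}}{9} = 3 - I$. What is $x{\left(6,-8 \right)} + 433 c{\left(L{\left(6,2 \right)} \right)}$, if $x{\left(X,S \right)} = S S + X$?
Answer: $-44962$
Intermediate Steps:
$L{\left(I,P \right)} = -27 + 9 I$ ($L{\left(I,P \right)} = - 9 \left(3 - I\right) = -27 + 9 I$)
$x{\left(X,S \right)} = X + S^{2}$ ($x{\left(X,S \right)} = S^{2} + X = X + S^{2}$)
$c{\left(A \right)} = 4 - 4 A$ ($c{\left(A \right)} = - 4 \left(-1 + A\right) = 4 - 4 A$)
$x{\left(6,-8 \right)} + 433 c{\left(L{\left(6,2 \right)} \right)} = \left(6 + \left(-8\right)^{2}\right) + 433 \left(4 - 4 \left(-27 + 9 \cdot 6\right)\right) = \left(6 + 64\right) + 433 \left(4 - 4 \left(-27 + 54\right)\right) = 70 + 433 \left(4 - 108\right) = 70 + 433 \left(-104\right) = 70 - 45032 = -44962$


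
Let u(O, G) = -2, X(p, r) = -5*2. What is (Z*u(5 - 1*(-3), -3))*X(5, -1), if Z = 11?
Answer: 220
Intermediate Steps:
X(p, r) = -10
(Z*u(5 - 1*(-3), -3))*X(5, -1) = (11*(-2))*(-10) = -22*(-10) = 220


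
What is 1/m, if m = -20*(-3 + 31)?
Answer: -1/560 ≈ -0.0017857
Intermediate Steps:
m = -560 (m = -20*28 = -560)
1/m = 1/(-560) = -1/560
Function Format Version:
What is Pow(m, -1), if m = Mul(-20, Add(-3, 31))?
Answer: Rational(-1, 560) ≈ -0.0017857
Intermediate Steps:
m = -560 (m = Mul(-20, 28) = -560)
Pow(m, -1) = Pow(-560, -1) = Rational(-1, 560)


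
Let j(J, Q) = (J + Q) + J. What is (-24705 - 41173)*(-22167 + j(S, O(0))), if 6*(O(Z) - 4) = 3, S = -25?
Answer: 1463315075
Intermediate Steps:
O(Z) = 9/2 (O(Z) = 4 + (1/6)*3 = 4 + 1/2 = 9/2)
j(J, Q) = Q + 2*J
(-24705 - 41173)*(-22167 + j(S, O(0))) = (-24705 - 41173)*(-22167 + (9/2 + 2*(-25))) = -65878*(-22167 + (9/2 - 50)) = -65878*(-22167 - 91/2) = -65878*(-44425/2) = 1463315075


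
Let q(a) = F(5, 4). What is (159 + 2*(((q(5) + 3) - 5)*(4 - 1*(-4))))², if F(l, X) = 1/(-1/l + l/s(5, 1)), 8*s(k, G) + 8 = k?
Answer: 652342681/41209 ≈ 15830.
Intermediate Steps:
s(k, G) = -1 + k/8
F(l, X) = 1/(-1/l - 8*l/3) (F(l, X) = 1/(-1/l + l/(-1 + (⅛)*5)) = 1/(-1/l + l/(-1 + 5/8)) = 1/(-1/l + l/(-3/8)) = 1/(-1/l + l*(-8/3)) = 1/(-1/l - 8*l/3))
q(a) = -15/203 (q(a) = -3*5/(3 + 8*5²) = -3*5/(3 + 8*25) = -3*5/(3 + 200) = -3*5/203 = -3*5*1/203 = -15/203)
(159 + 2*(((q(5) + 3) - 5)*(4 - 1*(-4))))² = (159 + 2*(((-15/203 + 3) - 5)*(4 - 1*(-4))))² = (159 + 2*((594/203 - 5)*(4 + 4)))² = (159 + 2*(-421/203*8))² = (159 + 2*(-3368/203))² = (159 - 6736/203)² = (25541/203)² = 652342681/41209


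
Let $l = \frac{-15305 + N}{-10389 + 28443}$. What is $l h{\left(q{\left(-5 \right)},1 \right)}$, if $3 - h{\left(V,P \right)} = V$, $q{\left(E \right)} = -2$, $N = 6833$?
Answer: $- \frac{7060}{3009} \approx -2.3463$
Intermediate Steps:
$h{\left(V,P \right)} = 3 - V$
$l = - \frac{1412}{3009}$ ($l = \frac{-15305 + 6833}{-10389 + 28443} = - \frac{8472}{18054} = \left(-8472\right) \frac{1}{18054} = - \frac{1412}{3009} \approx -0.46926$)
$l h{\left(q{\left(-5 \right)},1 \right)} = - \frac{1412 \left(3 - -2\right)}{3009} = - \frac{1412 \left(3 + 2\right)}{3009} = \left(- \frac{1412}{3009}\right) 5 = - \frac{7060}{3009}$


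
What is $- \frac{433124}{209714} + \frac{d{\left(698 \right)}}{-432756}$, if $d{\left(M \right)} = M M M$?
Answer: $- \frac{8938067471204}{11344373973} \approx -787.89$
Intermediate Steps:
$d{\left(M \right)} = M^{3}$ ($d{\left(M \right)} = M^{2} M = M^{3}$)
$- \frac{433124}{209714} + \frac{d{\left(698 \right)}}{-432756} = - \frac{433124}{209714} + \frac{698^{3}}{-432756} = \left(-433124\right) \frac{1}{209714} + 340068392 \left(- \frac{1}{432756}\right) = - \frac{216562}{104857} - \frac{85017098}{108189} = - \frac{8938067471204}{11344373973}$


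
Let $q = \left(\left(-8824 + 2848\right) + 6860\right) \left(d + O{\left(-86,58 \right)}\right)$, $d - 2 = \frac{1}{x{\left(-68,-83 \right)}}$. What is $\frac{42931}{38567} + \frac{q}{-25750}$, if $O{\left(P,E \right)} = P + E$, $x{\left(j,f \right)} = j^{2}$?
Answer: $\frac{135448506733}{67530817000} \approx 2.0057$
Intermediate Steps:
$O{\left(P,E \right)} = E + P$
$d = \frac{9249}{4624}$ ($d = 2 + \frac{1}{\left(-68\right)^{2}} = 2 + \frac{1}{4624} = \frac{9249}{4624} \approx 2.0002$)
$q = - \frac{1562899}{68}$ ($q = \left(\left(-8824 + 2848\right) + 6860\right) \left(\frac{9249}{4624} + \left(58 - 86\right)\right) = \left(-5976 + 6860\right) \left(\frac{9249}{4624} - 28\right) = 884 \left(- \frac{120223}{4624}\right) = - \frac{1562899}{68} \approx -22984.0$)
$\frac{42931}{38567} + \frac{q}{-25750} = \frac{42931}{38567} - \frac{1562899}{68 \left(-25750\right)} = 42931 \cdot \frac{1}{38567} - - \frac{1562899}{1751000} = \frac{42931}{38567} + \frac{1562899}{1751000} = \frac{135448506733}{67530817000}$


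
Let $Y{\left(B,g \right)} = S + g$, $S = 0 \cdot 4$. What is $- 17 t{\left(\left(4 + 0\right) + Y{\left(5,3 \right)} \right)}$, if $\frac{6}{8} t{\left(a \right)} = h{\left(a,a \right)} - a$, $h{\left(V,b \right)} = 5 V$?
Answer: $- \frac{1904}{3} \approx -634.67$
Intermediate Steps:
$S = 0$
$Y{\left(B,g \right)} = g$ ($Y{\left(B,g \right)} = 0 + g = g$)
$t{\left(a \right)} = \frac{16 a}{3}$ ($t{\left(a \right)} = \frac{4 \left(5 a - a\right)}{3} = \frac{4 \cdot 4 a}{3} = \frac{16 a}{3}$)
$- 17 t{\left(\left(4 + 0\right) + Y{\left(5,3 \right)} \right)} = - 17 \frac{16 \left(\left(4 + 0\right) + 3\right)}{3} = - 17 \frac{16 \left(4 + 3\right)}{3} = - 17 \cdot \frac{16}{3} \cdot 7 = - \frac{17 \cdot 112}{3} = \left(-1\right) \frac{1904}{3} = - \frac{1904}{3}$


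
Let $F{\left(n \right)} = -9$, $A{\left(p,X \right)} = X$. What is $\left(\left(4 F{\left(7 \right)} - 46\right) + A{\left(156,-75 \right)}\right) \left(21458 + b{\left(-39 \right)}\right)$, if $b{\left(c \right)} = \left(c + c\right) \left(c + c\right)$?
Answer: $-4324094$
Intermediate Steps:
$b{\left(c \right)} = 4 c^{2}$ ($b{\left(c \right)} = 2 c 2 c = 4 c^{2}$)
$\left(\left(4 F{\left(7 \right)} - 46\right) + A{\left(156,-75 \right)}\right) \left(21458 + b{\left(-39 \right)}\right) = \left(\left(4 \left(-9\right) - 46\right) - 75\right) \left(21458 + 4 \left(-39\right)^{2}\right) = \left(\left(-36 - 46\right) - 75\right) \left(21458 + 4 \cdot 1521\right) = \left(-82 - 75\right) \left(21458 + 6084\right) = \left(-157\right) 27542 = -4324094$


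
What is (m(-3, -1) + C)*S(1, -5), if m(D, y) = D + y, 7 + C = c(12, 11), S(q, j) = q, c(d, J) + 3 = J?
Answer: -3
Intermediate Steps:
c(d, J) = -3 + J
C = 1 (C = -7 + (-3 + 11) = -7 + 8 = 1)
(m(-3, -1) + C)*S(1, -5) = ((-3 - 1) + 1)*1 = (-4 + 1)*1 = -3*1 = -3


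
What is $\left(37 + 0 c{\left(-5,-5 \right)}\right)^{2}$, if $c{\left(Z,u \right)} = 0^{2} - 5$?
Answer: $1369$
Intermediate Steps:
$c{\left(Z,u \right)} = -5$ ($c{\left(Z,u \right)} = 0 - 5 = -5$)
$\left(37 + 0 c{\left(-5,-5 \right)}\right)^{2} = \left(37 + 0 \left(-5\right)\right)^{2} = \left(37 + 0\right)^{2} = 37^{2} = 1369$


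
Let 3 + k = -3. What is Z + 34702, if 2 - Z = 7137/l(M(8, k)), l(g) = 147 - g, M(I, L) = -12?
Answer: 1836933/53 ≈ 34659.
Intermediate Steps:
k = -6 (k = -3 - 3 = -6)
Z = -2273/53 (Z = 2 - 7137/(147 - 1*(-12)) = 2 - 7137/(147 + 12) = 2 - 7137/159 = 2 - 1*2379/53 = 2 - 2379/53 = -2273/53 ≈ -42.887)
Z + 34702 = -2273/53 + 34702 = 1836933/53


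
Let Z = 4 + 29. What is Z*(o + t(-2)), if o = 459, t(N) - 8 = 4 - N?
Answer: 15609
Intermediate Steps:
t(N) = 12 - N (t(N) = 8 + (4 - N) = 12 - N)
Z = 33
Z*(o + t(-2)) = 33*(459 + (12 - 1*(-2))) = 33*(459 + (12 + 2)) = 33*(459 + 14) = 33*473 = 15609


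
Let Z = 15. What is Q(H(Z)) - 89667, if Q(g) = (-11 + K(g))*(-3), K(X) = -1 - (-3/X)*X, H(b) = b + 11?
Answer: -89640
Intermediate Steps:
H(b) = 11 + b
K(X) = 2 (K(X) = -1 - 1*(-3) = -1 + 3 = 2)
Q(g) = 27 (Q(g) = (-11 + 2)*(-3) = -9*(-3) = 27)
Q(H(Z)) - 89667 = 27 - 89667 = -89640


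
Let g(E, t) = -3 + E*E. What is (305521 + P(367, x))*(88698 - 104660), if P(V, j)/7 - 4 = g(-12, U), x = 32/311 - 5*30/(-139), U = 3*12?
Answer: -4892927632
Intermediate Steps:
U = 36
g(E, t) = -3 + E²
x = 51098/43229 (x = 32*(1/311) - 150*(-1/139) = 32/311 + 150/139 = 51098/43229 ≈ 1.1820)
P(V, j) = 1015 (P(V, j) = 28 + 7*(-3 + (-12)²) = 28 + 7*(-3 + 144) = 28 + 7*141 = 28 + 987 = 1015)
(305521 + P(367, x))*(88698 - 104660) = (305521 + 1015)*(88698 - 104660) = 306536*(-15962) = -4892927632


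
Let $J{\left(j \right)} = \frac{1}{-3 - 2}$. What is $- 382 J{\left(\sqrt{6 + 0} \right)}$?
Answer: $\frac{382}{5} \approx 76.4$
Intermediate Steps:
$J{\left(j \right)} = - \frac{1}{5}$ ($J{\left(j \right)} = \frac{1}{-5} = - \frac{1}{5}$)
$- 382 J{\left(\sqrt{6 + 0} \right)} = \left(-382\right) \left(- \frac{1}{5}\right) = \frac{382}{5}$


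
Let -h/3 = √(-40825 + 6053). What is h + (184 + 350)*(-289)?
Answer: -154326 - 6*I*√8693 ≈ -1.5433e+5 - 559.42*I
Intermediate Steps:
h = -6*I*√8693 (h = -3*√(-40825 + 6053) = -6*I*√8693 ≈ -559.42*I)
h + (184 + 350)*(-289) = -6*I*√8693 + (184 + 350)*(-289) = -6*I*√8693 + 534*(-289) = -6*I*√8693 - 154326 = -154326 - 6*I*√8693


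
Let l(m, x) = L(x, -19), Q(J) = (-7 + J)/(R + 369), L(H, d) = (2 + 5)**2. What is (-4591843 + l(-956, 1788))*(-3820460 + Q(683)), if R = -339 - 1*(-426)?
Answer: 333312411464029/19 ≈ 1.7543e+13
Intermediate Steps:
R = 87 (R = -339 + 426 = 87)
L(H, d) = 49 (L(H, d) = 7**2 = 49)
Q(J) = -7/456 + J/456 (Q(J) = (-7 + J)/(87 + 369) = (-7 + J)/456 = (-7 + J)*(1/456) = -7/456 + J/456)
l(m, x) = 49
(-4591843 + l(-956, 1788))*(-3820460 + Q(683)) = (-4591843 + 49)*(-3820460 + (-7/456 + (1/456)*683)) = -4591794*(-3820460 + (-7/456 + 683/456)) = -4591794*(-3820460 + 169/114) = -4591794*(-435532271/114) = 333312411464029/19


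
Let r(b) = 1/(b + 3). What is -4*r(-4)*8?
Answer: 32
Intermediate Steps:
r(b) = 1/(3 + b)
-4*r(-4)*8 = -4/(3 - 4)*8 = -4/(-1)*8 = -4*(-1)*8 = 4*8 = 32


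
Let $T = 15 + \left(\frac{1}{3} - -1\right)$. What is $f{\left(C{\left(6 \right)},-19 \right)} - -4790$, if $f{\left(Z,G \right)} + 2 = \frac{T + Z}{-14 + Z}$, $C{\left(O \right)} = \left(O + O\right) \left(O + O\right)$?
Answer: $\frac{143677}{30} \approx 4789.2$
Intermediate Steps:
$C{\left(O \right)} = 4 O^{2}$ ($C{\left(O \right)} = 2 O 2 O = 4 O^{2}$)
$T = \frac{49}{3}$ ($T = 15 + \left(\frac{1}{3} + 1\right) = 15 + \frac{4}{3} = \frac{49}{3} \approx 16.333$)
$f{\left(Z,G \right)} = -2 + \frac{\frac{49}{3} + Z}{-14 + Z}$
$f{\left(C{\left(6 \right)},-19 \right)} - -4790 = \frac{\frac{133}{3} - 4 \cdot 6^{2}}{-14 + 4 \cdot 6^{2}} - -4790 = \frac{\frac{133}{3} - 4 \cdot 36}{-14 + 4 \cdot 36} + 4790 = \frac{\frac{133}{3} - 144}{-14 + 144} + 4790 = \frac{\frac{133}{3} - 144}{130} + 4790 = \frac{1}{130} \left(- \frac{299}{3}\right) + 4790 = - \frac{23}{30} + 4790 = \frac{143677}{30}$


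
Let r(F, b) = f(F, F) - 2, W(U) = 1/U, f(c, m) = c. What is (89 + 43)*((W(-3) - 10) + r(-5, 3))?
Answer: -2288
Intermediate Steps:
r(F, b) = -2 + F (r(F, b) = F - 2 = -2 + F)
(89 + 43)*((W(-3) - 10) + r(-5, 3)) = (89 + 43)*((1/(-3) - 10) + (-2 - 5)) = 132*((-⅓ - 10) - 7) = 132*(-31/3 - 7) = 132*(-52/3) = -2288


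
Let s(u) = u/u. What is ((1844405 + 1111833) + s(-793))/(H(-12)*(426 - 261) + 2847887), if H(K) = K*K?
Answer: 2956239/2871647 ≈ 1.0295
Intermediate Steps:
H(K) = K²
s(u) = 1
((1844405 + 1111833) + s(-793))/(H(-12)*(426 - 261) + 2847887) = ((1844405 + 1111833) + 1)/((-12)²*(426 - 261) + 2847887) = (2956238 + 1)/(144*165 + 2847887) = 2956239/(23760 + 2847887) = 2956239/2871647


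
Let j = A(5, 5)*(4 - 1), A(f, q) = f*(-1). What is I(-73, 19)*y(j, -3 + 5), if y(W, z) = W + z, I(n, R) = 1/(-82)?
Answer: 13/82 ≈ 0.15854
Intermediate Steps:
A(f, q) = -f
I(n, R) = -1/82
j = -15 (j = (-1*5)*(4 - 1) = -5*3 = -15)
I(-73, 19)*y(j, -3 + 5) = -(-15 + (-3 + 5))/82 = -(-15 + 2)/82 = -1/82*(-13) = 13/82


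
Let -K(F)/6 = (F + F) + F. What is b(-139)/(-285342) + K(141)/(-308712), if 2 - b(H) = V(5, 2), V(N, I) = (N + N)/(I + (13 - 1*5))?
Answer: 3174953/386353068 ≈ 0.0082178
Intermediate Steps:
K(F) = -18*F (K(F) = -6*((F + F) + F) = -6*(2*F + F) = -18*F)
V(N, I) = 2*N/(8 + I) (V(N, I) = (2*N)/(I + (13 - 5)) = (2*N)/(I + 8) = (2*N)/(8 + I) = 2*N/(8 + I))
b(H) = 1 (b(H) = 2 - 2*5/(8 + 2) = 2 - 2*5/10 = 2 - 1*1 = 2 - 1 = 1)
b(-139)/(-285342) + K(141)/(-308712) = 1/(-285342) - 18*141/(-308712) = 1*(-1/285342) - 2538*(-1/308712) = -1/285342 + 423/51452 = 3174953/386353068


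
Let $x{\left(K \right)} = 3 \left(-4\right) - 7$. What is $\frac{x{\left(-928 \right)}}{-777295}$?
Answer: $\frac{19}{777295} \approx 2.4444 \cdot 10^{-5}$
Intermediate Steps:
$x{\left(K \right)} = -19$ ($x{\left(K \right)} = -12 - 7 = -19$)
$\frac{x{\left(-928 \right)}}{-777295} = - \frac{19}{-777295} = \left(-19\right) \left(- \frac{1}{777295}\right) = \frac{19}{777295}$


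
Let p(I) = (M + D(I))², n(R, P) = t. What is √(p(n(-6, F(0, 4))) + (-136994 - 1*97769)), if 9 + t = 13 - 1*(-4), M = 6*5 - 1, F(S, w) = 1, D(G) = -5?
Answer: I*√234187 ≈ 483.93*I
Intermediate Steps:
M = 29 (M = 30 - 1 = 29)
t = 8 (t = -9 + (13 - 1*(-4)) = -9 + (13 + 4) = -9 + 17 = 8)
n(R, P) = 8
p(I) = 576 (p(I) = (29 - 5)² = 24² = 576)
√(p(n(-6, F(0, 4))) + (-136994 - 1*97769)) = √(576 + (-136994 - 1*97769)) = √(576 + (-136994 - 97769)) = √(576 - 234763) = √(-234187) = I*√234187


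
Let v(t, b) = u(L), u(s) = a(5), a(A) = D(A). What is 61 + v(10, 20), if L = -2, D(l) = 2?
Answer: 63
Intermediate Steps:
a(A) = 2
u(s) = 2
v(t, b) = 2
61 + v(10, 20) = 61 + 2 = 63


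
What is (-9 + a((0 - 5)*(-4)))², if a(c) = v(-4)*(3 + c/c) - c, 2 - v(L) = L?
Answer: 25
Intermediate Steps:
v(L) = 2 - L
a(c) = 24 - c (a(c) = (2 - 1*(-4))*(3 + c/c) - c = (2 + 4)*(3 + 1) - c = 6*4 - c = 24 - c)
(-9 + a((0 - 5)*(-4)))² = (-9 + (24 - (0 - 5)*(-4)))² = (-9 + (24 - (-5)*(-4)))² = (-9 + (24 - 1*20))² = (-9 + (24 - 20))² = (-9 + 4)² = (-5)² = 25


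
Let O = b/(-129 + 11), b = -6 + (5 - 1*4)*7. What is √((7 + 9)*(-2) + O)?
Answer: I*√445686/118 ≈ 5.6576*I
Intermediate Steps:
b = 1 (b = -6 + (5 - 4)*7 = -6 + 1*7 = -6 + 7 = 1)
O = -1/118 (O = 1/(-129 + 11) = 1/(-118) = 1*(-1/118) = -1/118 ≈ -0.0084746)
√((7 + 9)*(-2) + O) = √((7 + 9)*(-2) - 1/118) = √(16*(-2) - 1/118) = √(-32 - 1/118) = √(-3777/118) = I*√445686/118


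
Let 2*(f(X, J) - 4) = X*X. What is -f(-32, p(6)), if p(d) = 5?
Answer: -516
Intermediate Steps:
f(X, J) = 4 + X²/2 (f(X, J) = 4 + (X*X)/2 = 4 + X²/2)
-f(-32, p(6)) = -(4 + (½)*(-32)²) = -(4 + (½)*1024) = -(4 + 512) = -1*516 = -516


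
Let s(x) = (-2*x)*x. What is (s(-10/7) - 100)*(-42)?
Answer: 30600/7 ≈ 4371.4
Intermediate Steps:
s(x) = -2*x²
(s(-10/7) - 100)*(-42) = (-2*(-10/7)² - 100)*(-42) = (-2*100/49 - 100)*(-42) = (-200/49 - 100)*(-42) = -5100/49*(-42) = 30600/7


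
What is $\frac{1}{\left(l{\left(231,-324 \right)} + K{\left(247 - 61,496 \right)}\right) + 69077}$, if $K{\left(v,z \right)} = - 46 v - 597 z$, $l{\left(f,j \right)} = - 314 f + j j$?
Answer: $- \frac{1}{203149} \approx -4.9225 \cdot 10^{-6}$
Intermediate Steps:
$l{\left(f,j \right)} = j^{2} - 314 f$ ($l{\left(f,j \right)} = - 314 f + j^{2} = j^{2} - 314 f$)
$K{\left(v,z \right)} = - 597 z - 46 v$
$\frac{1}{\left(l{\left(231,-324 \right)} + K{\left(247 - 61,496 \right)}\right) + 69077} = \frac{1}{\left(\left(\left(-324\right)^{2} - 72534\right) - \left(296112 + 46 \left(247 - 61\right)\right)\right) + 69077} = \frac{1}{\left(\left(104976 - 72534\right) - \left(296112 + 46 \left(247 - 61\right)\right)\right) + 69077} = \frac{1}{\left(32442 - 304668\right) + 69077} = \frac{1}{-272226 + 69077} = \frac{1}{-203149} = - \frac{1}{203149}$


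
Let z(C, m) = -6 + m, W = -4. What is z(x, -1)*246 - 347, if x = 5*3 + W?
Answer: -2069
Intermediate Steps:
x = 11 (x = 5*3 - 4 = 15 - 4 = 11)
z(x, -1)*246 - 347 = (-6 - 1)*246 - 347 = -7*246 - 347 = -1722 - 347 = -2069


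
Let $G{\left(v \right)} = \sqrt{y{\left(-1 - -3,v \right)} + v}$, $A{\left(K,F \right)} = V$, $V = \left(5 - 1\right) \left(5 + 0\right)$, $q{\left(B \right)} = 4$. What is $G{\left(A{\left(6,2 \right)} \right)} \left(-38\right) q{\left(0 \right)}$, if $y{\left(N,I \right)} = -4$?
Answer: $-608$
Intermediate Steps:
$V = 20$ ($V = 4 \cdot 5 = 20$)
$A{\left(K,F \right)} = 20$
$G{\left(v \right)} = \sqrt{-4 + v}$
$G{\left(A{\left(6,2 \right)} \right)} \left(-38\right) q{\left(0 \right)} = \sqrt{-4 + 20} \left(-38\right) 4 = \sqrt{16} \left(-38\right) 4 = 4 \left(-38\right) 4 = \left(-152\right) 4 = -608$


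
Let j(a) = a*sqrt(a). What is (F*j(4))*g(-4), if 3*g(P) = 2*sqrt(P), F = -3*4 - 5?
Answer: -544*I/3 ≈ -181.33*I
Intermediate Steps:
F = -17 (F = -12 - 5 = -17)
j(a) = a**(3/2)
g(P) = 2*sqrt(P)/3 (g(P) = (2*sqrt(P))/3 = 2*sqrt(P)/3)
(F*j(4))*g(-4) = (-17*4**(3/2))*(2*sqrt(-4)/3) = (-17*8)*(2*(2*I)/3) = -544*I/3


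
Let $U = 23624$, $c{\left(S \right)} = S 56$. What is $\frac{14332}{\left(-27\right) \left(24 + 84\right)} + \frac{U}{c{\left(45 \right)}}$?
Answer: $\frac{113788}{25515} \approx 4.4596$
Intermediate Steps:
$c{\left(S \right)} = 56 S$
$\frac{14332}{\left(-27\right) \left(24 + 84\right)} + \frac{U}{c{\left(45 \right)}} = \frac{14332}{\left(-27\right) \left(24 + 84\right)} + \frac{23624}{56 \cdot 45} = \frac{14332}{\left(-27\right) 108} + \frac{23624}{2520} = \frac{14332}{-2916} + 23624 \cdot \frac{1}{2520} = 14332 \left(- \frac{1}{2916}\right) + \frac{2953}{315} = - \frac{3583}{729} + \frac{2953}{315} = \frac{113788}{25515}$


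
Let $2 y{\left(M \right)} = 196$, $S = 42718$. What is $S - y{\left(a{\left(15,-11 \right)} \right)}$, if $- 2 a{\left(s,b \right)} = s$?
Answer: $42620$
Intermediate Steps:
$a{\left(s,b \right)} = - \frac{s}{2}$
$y{\left(M \right)} = 98$ ($y{\left(M \right)} = \frac{1}{2} \cdot 196 = 98$)
$S - y{\left(a{\left(15,-11 \right)} \right)} = 42718 - 98 = 42620$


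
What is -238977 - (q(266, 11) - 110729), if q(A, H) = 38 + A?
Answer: -128552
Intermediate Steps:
-238977 - (q(266, 11) - 110729) = -238977 - ((38 + 266) - 110729) = -238977 - (304 - 110729) = -238977 - 1*(-110425) = -238977 + 110425 = -128552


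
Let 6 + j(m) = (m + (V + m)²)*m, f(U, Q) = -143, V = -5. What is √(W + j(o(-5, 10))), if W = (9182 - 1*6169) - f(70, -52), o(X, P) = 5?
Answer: 5*√127 ≈ 56.347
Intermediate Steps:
j(m) = -6 + m*(m + (-5 + m)²) (j(m) = -6 + (m + (-5 + m)²)*m = -6 + m*(m + (-5 + m)²))
W = 3156 (W = (9182 - 1*6169) - 1*(-143) = (9182 - 6169) + 143 = 3013 + 143 = 3156)
√(W + j(o(-5, 10))) = √(3156 + (-6 + 5² + 5*(-5 + 5)²)) = √(3156 + (-6 + 25 + 5*0²)) = √(3156 + (-6 + 25 + 5*0)) = √(3156 + (-6 + 25 + 0)) = √(3156 + 19) = √3175 = 5*√127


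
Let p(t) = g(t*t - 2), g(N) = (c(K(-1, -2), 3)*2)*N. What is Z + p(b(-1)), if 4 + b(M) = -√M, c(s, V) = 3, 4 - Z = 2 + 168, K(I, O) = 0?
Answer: -88 + 48*I ≈ -88.0 + 48.0*I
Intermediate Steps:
Z = -166 (Z = 4 - (2 + 168) = 4 - 1*170 = 4 - 170 = -166)
b(M) = -4 - √M
g(N) = 6*N (g(N) = (3*2)*N = 6*N)
p(t) = -12 + 6*t² (p(t) = 6*(t*t - 2) = 6*(t² - 2) = 6*(-2 + t²) = -12 + 6*t²)
Z + p(b(-1)) = -166 + (-12 + 6*(-4 - √(-1))²) = -166 + (-12 + 6*(-4 - I)²) = -178 + 6*(-4 - I)²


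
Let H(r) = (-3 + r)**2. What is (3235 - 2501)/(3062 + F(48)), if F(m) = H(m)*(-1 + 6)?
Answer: 734/13187 ≈ 0.055661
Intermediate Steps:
F(m) = 5*(-3 + m)**2 (F(m) = (-3 + m)**2*(-1 + 6) = (-3 + m)**2*5 = 5*(-3 + m)**2)
(3235 - 2501)/(3062 + F(48)) = (3235 - 2501)/(3062 + 5*(-3 + 48)**2) = 734/(3062 + 5*45**2) = 734/(3062 + 5*2025) = 734/(3062 + 10125) = 734/13187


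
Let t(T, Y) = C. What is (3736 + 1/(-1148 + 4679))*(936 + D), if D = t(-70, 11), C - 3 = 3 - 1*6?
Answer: 4115846904/1177 ≈ 3.4969e+6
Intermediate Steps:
C = 0 (C = 3 + (3 - 1*6) = 3 + (3 - 6) = 3 - 3 = 0)
t(T, Y) = 0
D = 0
(3736 + 1/(-1148 + 4679))*(936 + D) = (3736 + 1/(-1148 + 4679))*(936 + 0) = (3736 + 1/3531)*936 = (13191817/3531)*936 = 4115846904/1177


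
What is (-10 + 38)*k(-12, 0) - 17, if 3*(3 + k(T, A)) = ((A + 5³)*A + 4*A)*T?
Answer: -101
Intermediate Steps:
k(T, A) = -3 + T*(4*A + A*(125 + A))/3 (k(T, A) = -3 + (((A + 5³)*A + 4*A)*T)/3 = -3 + (((A + 125)*A + 4*A)*T)/3 = -3 + (((125 + A)*A + 4*A)*T)/3 = -3 + ((A*(125 + A) + 4*A)*T)/3 = -3 + ((4*A + A*(125 + A))*T)/3 = -3 + (T*(4*A + A*(125 + A)))/3 = -3 + T*(4*A + A*(125 + A))/3)
(-10 + 38)*k(-12, 0) - 17 = (-10 + 38)*(-3 + 43*0*(-12) + (⅓)*(-12)*0²) - 17 = 28*(-3 + 0 + (⅓)*(-12)*0) - 17 = 28*(-3 + 0 + 0) - 17 = 28*(-3) - 17 = -84 - 17 = -101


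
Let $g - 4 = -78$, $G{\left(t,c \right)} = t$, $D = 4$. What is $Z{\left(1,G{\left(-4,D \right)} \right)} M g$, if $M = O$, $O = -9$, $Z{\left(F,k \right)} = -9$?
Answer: $-5994$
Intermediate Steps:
$M = -9$
$g = -74$ ($g = 4 - 78 = -74$)
$Z{\left(1,G{\left(-4,D \right)} \right)} M g = \left(-9\right) \left(-9\right) \left(-74\right) = 81 \left(-74\right) = -5994$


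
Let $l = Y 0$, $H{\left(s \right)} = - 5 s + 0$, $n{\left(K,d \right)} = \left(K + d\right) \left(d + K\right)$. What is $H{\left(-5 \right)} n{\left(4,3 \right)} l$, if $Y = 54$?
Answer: $0$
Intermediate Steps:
$n{\left(K,d \right)} = \left(K + d\right)^{2}$ ($n{\left(K,d \right)} = \left(K + d\right) \left(K + d\right) = \left(K + d\right)^{2}$)
$H{\left(s \right)} = - 5 s$
$l = 0$ ($l = 54 \cdot 0 = 0$)
$H{\left(-5 \right)} n{\left(4,3 \right)} l = \left(-5\right) \left(-5\right) \left(4 + 3\right)^{2} \cdot 0 = 25 \cdot 7^{2} \cdot 0 = 25 \cdot 49 \cdot 0 = 1225 \cdot 0 = 0$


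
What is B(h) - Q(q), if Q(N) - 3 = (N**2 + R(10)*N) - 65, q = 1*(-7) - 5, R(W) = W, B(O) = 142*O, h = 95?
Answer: 13528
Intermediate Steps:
q = -12 (q = -7 - 5 = -12)
Q(N) = -62 + N**2 + 10*N (Q(N) = 3 + ((N**2 + 10*N) - 65) = 3 + (-65 + N**2 + 10*N) = -62 + N**2 + 10*N)
B(h) - Q(q) = 142*95 - (-62 + (-12)**2 + 10*(-12)) = 13490 - (-62 + 144 - 120) = 13490 - 1*(-38) = 13490 + 38 = 13528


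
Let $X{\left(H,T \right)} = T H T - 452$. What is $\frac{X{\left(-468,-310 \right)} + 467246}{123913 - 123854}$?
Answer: $- \frac{44508006}{59} \approx -7.5437 \cdot 10^{5}$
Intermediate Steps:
$X{\left(H,T \right)} = -452 + H T^{2}$ ($X{\left(H,T \right)} = H T T - 452 = H T^{2} - 452 = -452 + H T^{2}$)
$\frac{X{\left(-468,-310 \right)} + 467246}{123913 - 123854} = \frac{\left(-452 - 468 \left(-310\right)^{2}\right) + 467246}{123913 - 123854} = \frac{\left(-452 - 44974800\right) + 467246}{59} = \left(\left(-452 - 44974800\right) + 467246\right) \frac{1}{59} = \left(-44975252 + 467246\right) \frac{1}{59} = \left(-44508006\right) \frac{1}{59} = - \frac{44508006}{59}$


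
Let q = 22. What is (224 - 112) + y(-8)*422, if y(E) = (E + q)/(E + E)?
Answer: -1029/4 ≈ -257.25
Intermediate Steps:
y(E) = (22 + E)/(2*E) (y(E) = (E + 22)/(E + E) = (22 + E)/((2*E)) = (22 + E)*(1/(2*E)) = (22 + E)/(2*E))
(224 - 112) + y(-8)*422 = (224 - 112) + ((½)*(22 - 8)/(-8))*422 = 112 + ((½)*(-⅛)*14)*422 = 112 - 7/8*422 = 112 - 1477/4 = -1029/4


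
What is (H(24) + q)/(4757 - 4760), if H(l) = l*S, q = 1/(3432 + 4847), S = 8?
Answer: -1589569/24837 ≈ -64.000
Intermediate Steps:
q = 1/8279 ≈ 0.00012079
H(l) = 8*l (H(l) = l*8 = 8*l)
(H(24) + q)/(4757 - 4760) = (8*24 + 1/8279)/(4757 - 4760) = (192 + 1/8279)/(-3) = (1589569/8279)*(-⅓) = -1589569/24837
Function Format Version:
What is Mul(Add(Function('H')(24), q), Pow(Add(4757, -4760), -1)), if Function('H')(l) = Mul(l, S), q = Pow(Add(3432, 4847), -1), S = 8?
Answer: Rational(-1589569, 24837) ≈ -64.000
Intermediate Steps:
q = Rational(1, 8279) (q = Pow(8279, -1) = Rational(1, 8279) ≈ 0.00012079)
Function('H')(l) = Mul(8, l) (Function('H')(l) = Mul(l, 8) = Mul(8, l))
Mul(Add(Function('H')(24), q), Pow(Add(4757, -4760), -1)) = Mul(Add(Mul(8, 24), Rational(1, 8279)), Pow(Add(4757, -4760), -1)) = Mul(Add(192, Rational(1, 8279)), Pow(-3, -1)) = Mul(Rational(1589569, 8279), Rational(-1, 3)) = Rational(-1589569, 24837)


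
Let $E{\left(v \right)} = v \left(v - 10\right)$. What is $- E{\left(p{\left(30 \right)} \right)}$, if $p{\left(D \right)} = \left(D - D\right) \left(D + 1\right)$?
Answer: $0$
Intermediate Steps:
$p{\left(D \right)} = 0$ ($p{\left(D \right)} = 0 \left(1 + D\right) = 0$)
$E{\left(v \right)} = v \left(-10 + v\right)$
$- E{\left(p{\left(30 \right)} \right)} = - 0 \left(-10 + 0\right) = - 0 \left(-10\right) = \left(-1\right) 0 = 0$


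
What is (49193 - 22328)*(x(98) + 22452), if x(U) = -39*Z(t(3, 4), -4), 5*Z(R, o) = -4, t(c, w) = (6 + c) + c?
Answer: 604011168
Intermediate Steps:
t(c, w) = 6 + 2*c
Z(R, o) = -⅘ (Z(R, o) = (⅕)*(-4) = -⅘)
x(U) = 156/5 (x(U) = -39*(-⅘) = 156/5)
(49193 - 22328)*(x(98) + 22452) = (49193 - 22328)*(156/5 + 22452) = 26865*(112416/5) = 604011168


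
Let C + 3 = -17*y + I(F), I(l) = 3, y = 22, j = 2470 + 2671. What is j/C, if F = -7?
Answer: -5141/374 ≈ -13.746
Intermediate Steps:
j = 5141
C = -374 (C = -3 + (-17*22 + 3) = -3 + (-374 + 3) = -3 - 371 = -374)
j/C = 5141/(-374) = 5141*(-1/374) = -5141/374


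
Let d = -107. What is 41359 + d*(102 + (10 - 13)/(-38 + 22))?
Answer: 486799/16 ≈ 30425.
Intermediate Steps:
41359 + d*(102 + (10 - 13)/(-38 + 22)) = 41359 - 107*(102 + (10 - 13)/(-38 + 22)) = 41359 - 107*(102 - 3/(-16)) = 41359 - 107*(102 - 3*(-1/16)) = 41359 - 107*(102 + 3/16) = 41359 - 107*1635/16 = 41359 - 174945/16 = 486799/16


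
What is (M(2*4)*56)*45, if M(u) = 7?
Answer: 17640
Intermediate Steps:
(M(2*4)*56)*45 = (7*56)*45 = 392*45 = 17640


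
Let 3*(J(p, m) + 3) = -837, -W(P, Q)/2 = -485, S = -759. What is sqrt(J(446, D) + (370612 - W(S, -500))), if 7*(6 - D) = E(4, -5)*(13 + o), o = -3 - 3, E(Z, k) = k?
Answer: 36*sqrt(285) ≈ 607.75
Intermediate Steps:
W(P, Q) = 970 (W(P, Q) = -2*(-485) = 970)
o = -6
D = 11 (D = 6 - (-5)*(13 - 6)/7 = 6 - (-5)*7/7 = 6 - 1/7*(-35) = 6 + 5 = 11)
J(p, m) = -282 (J(p, m) = -3 + (1/3)*(-837) = -3 - 279 = -282)
sqrt(J(446, D) + (370612 - W(S, -500))) = sqrt(-282 + (370612 - 1*970)) = sqrt(-282 + (370612 - 970)) = sqrt(-282 + 369642) = sqrt(369360) = 36*sqrt(285)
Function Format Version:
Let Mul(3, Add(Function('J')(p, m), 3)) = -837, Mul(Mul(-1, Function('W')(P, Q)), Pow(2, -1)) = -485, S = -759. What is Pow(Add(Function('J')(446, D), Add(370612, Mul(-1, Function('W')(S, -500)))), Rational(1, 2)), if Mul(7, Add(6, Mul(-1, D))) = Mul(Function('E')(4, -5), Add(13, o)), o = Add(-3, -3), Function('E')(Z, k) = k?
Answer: Mul(36, Pow(285, Rational(1, 2))) ≈ 607.75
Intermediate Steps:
Function('W')(P, Q) = 970 (Function('W')(P, Q) = Mul(-2, -485) = 970)
o = -6
D = 11 (D = Add(6, Mul(Rational(-1, 7), Mul(-5, Add(13, -6)))) = Add(6, Mul(Rational(-1, 7), Mul(-5, 7))) = Add(6, Mul(Rational(-1, 7), -35)) = Add(6, 5) = 11)
Function('J')(p, m) = -282 (Function('J')(p, m) = Add(-3, Mul(Rational(1, 3), -837)) = Add(-3, -279) = -282)
Pow(Add(Function('J')(446, D), Add(370612, Mul(-1, Function('W')(S, -500)))), Rational(1, 2)) = Pow(Add(-282, Add(370612, Mul(-1, 970))), Rational(1, 2)) = Pow(Add(-282, Add(370612, -970)), Rational(1, 2)) = Pow(Add(-282, 369642), Rational(1, 2)) = Pow(369360, Rational(1, 2)) = Mul(36, Pow(285, Rational(1, 2)))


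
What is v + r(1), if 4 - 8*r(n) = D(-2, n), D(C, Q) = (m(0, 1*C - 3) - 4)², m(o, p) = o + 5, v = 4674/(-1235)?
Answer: -1773/520 ≈ -3.4096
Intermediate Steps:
v = -246/65 (v = 4674*(-1/1235) = -246/65 ≈ -3.7846)
m(o, p) = 5 + o
D(C, Q) = 1 (D(C, Q) = ((5 + 0) - 4)² = (5 - 4)² = 1² = 1)
r(n) = 3/8 (r(n) = ½ - ⅛*1 = ½ - ⅛ = 3/8)
v + r(1) = -246/65 + 3/8 = -1773/520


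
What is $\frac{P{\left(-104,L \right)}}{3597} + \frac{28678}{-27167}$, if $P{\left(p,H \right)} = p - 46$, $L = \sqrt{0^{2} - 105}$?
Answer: $- \frac{35743272}{32573233} \approx -1.0973$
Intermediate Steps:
$L = i \sqrt{105}$ ($L = \sqrt{0 - 105} = \sqrt{-105} = i \sqrt{105} \approx 10.247 i$)
$P{\left(p,H \right)} = -46 + p$ ($P{\left(p,H \right)} = p - 46 = -46 + p$)
$\frac{P{\left(-104,L \right)}}{3597} + \frac{28678}{-27167} = \frac{-46 - 104}{3597} + \frac{28678}{-27167} = \left(-150\right) \frac{1}{3597} + 28678 \left(- \frac{1}{27167}\right) = - \frac{50}{1199} - \frac{28678}{27167} = - \frac{35743272}{32573233}$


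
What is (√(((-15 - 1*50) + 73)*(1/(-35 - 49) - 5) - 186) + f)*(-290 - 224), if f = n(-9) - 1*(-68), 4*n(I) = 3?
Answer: -70675/2 - 1028*I*√24927/21 ≈ -35338.0 - 7728.7*I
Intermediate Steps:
n(I) = ¾ (n(I) = (¼)*3 = ¾)
f = 275/4 (f = ¾ - 1*(-68) = ¾ + 68 = 275/4 ≈ 68.750)
(√(((-15 - 1*50) + 73)*(1/(-35 - 49) - 5) - 186) + f)*(-290 - 224) = (√(((-15 - 1*50) + 73)*(1/(-35 - 49) - 5) - 186) + 275/4)*(-290 - 224) = (√(((-15 - 50) + 73)*(1/(-84) - 5) - 186) + 275/4)*(-514) = (√((-65 + 73)*(-1/84 - 5) - 186) + 275/4)*(-514) = (√(8*(-421/84) - 186) + 275/4)*(-514) = (√(-842/21 - 186) + 275/4)*(-514) = (√(-4748/21) + 275/4)*(-514) = (2*I*√24927/21 + 275/4)*(-514) = (275/4 + 2*I*√24927/21)*(-514) = -70675/2 - 1028*I*√24927/21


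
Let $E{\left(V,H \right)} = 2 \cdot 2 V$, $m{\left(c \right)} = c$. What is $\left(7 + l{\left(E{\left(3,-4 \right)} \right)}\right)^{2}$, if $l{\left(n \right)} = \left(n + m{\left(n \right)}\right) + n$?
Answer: $1849$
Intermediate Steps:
$E{\left(V,H \right)} = 4 V$
$l{\left(n \right)} = 3 n$ ($l{\left(n \right)} = \left(n + n\right) + n = 2 n + n = 3 n$)
$\left(7 + l{\left(E{\left(3,-4 \right)} \right)}\right)^{2} = \left(7 + 3 \cdot 4 \cdot 3\right)^{2} = \left(7 + 3 \cdot 12\right)^{2} = \left(7 + 36\right)^{2} = 43^{2} = 1849$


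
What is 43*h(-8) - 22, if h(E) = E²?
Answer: 2730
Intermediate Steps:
43*h(-8) - 22 = 43*(-8)² - 22 = 43*64 - 22 = 2752 - 22 = 2730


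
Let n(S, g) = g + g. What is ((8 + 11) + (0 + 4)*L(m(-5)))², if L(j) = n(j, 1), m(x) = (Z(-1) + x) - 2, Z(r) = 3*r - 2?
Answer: 729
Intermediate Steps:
n(S, g) = 2*g
Z(r) = -2 + 3*r
m(x) = -7 + x (m(x) = ((-2 + 3*(-1)) + x) - 2 = ((-2 - 3) + x) - 2 = (-5 + x) - 2 = -7 + x)
L(j) = 2 (L(j) = 2*1 = 2)
((8 + 11) + (0 + 4)*L(m(-5)))² = ((8 + 11) + (0 + 4)*2)² = (19 + 4*2)² = (19 + 8)² = 27² = 729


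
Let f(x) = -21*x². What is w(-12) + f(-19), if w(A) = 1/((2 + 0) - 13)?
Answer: -83392/11 ≈ -7581.1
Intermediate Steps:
w(A) = -1/11 (w(A) = 1/(2 - 13) = 1/(-11) = -1/11)
w(-12) + f(-19) = -1/11 - 21*(-19)² = -1/11 - 21*361 = -1/11 - 7581 = -83392/11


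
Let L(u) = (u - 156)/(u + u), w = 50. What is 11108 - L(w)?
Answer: 555453/50 ≈ 11109.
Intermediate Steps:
L(u) = (-156 + u)/(2*u) (L(u) = (-156 + u)/((2*u)) = (-156 + u)*(1/(2*u)) = (-156 + u)/(2*u))
11108 - L(w) = 11108 - (-156 + 50)/(2*50) = 11108 - (-106)/(2*50) = 11108 - 1*(-53/50) = 11108 + 53/50 = 555453/50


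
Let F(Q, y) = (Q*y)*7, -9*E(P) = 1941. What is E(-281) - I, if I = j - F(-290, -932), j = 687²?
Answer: 4259326/3 ≈ 1.4198e+6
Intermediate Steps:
E(P) = -647/3 (E(P) = -⅑*1941 = -647/3)
F(Q, y) = 7*Q*y
j = 471969
I = -1419991 (I = 471969 - 7*(-290)*(-932) = 471969 - 1*1891960 = 471969 - 1891960 = -1419991)
E(-281) - I = -647/3 - 1*(-1419991) = -647/3 + 1419991 = 4259326/3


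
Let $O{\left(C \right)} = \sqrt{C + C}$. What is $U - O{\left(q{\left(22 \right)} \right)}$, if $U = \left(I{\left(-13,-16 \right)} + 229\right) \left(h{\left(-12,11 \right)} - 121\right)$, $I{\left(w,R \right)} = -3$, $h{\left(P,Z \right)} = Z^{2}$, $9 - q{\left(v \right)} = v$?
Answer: $- i \sqrt{26} \approx - 5.099 i$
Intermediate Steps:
$q{\left(v \right)} = 9 - v$
$O{\left(C \right)} = \sqrt{2} \sqrt{C}$ ($O{\left(C \right)} = \sqrt{2 C} = \sqrt{2} \sqrt{C}$)
$U = 0$ ($U = \left(-3 + 229\right) \left(11^{2} - 121\right) = 226 \left(121 - 121\right) = 226 \cdot 0 = 0$)
$U - O{\left(q{\left(22 \right)} \right)} = 0 - \sqrt{2} \sqrt{9 - 22} = 0 - \sqrt{2} \sqrt{-13} = 0 - \sqrt{2} i \sqrt{13} = 0 - i \sqrt{26} = - i \sqrt{26}$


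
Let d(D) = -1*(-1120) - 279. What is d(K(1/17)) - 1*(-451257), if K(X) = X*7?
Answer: 452098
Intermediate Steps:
K(X) = 7*X
d(D) = 841 (d(D) = 1120 - 279 = 841)
d(K(1/17)) - 1*(-451257) = 841 - 1*(-451257) = 841 + 451257 = 452098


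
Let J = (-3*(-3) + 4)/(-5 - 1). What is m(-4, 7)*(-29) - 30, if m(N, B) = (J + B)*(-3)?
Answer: 781/2 ≈ 390.50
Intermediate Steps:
J = -13/6 (J = (9 + 4)/(-6) = 13*(-⅙) = -13/6 ≈ -2.1667)
m(N, B) = 13/2 - 3*B (m(N, B) = (-13/6 + B)*(-3) = 13/2 - 3*B)
m(-4, 7)*(-29) - 30 = (13/2 - 3*7)*(-29) - 30 = (13/2 - 21)*(-29) - 30 = -29/2*(-29) - 30 = 841/2 - 30 = 781/2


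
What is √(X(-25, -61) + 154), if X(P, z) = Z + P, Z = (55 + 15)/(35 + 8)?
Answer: √241531/43 ≈ 11.429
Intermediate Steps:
Z = 70/43 ≈ 1.6279
X(P, z) = 70/43 + P
√(X(-25, -61) + 154) = √((70/43 - 25) + 154) = √(-1005/43 + 154) = √(5617/43) = √241531/43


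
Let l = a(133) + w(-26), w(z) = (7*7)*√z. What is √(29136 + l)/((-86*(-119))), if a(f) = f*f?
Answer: √(46825 + 49*I*√26)/10234 ≈ 0.021144 + 5.6411e-5*I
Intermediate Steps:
a(f) = f²
w(z) = 49*√z
l = 17689 + 49*I*√26 (l = 133² + 49*√(-26) = 17689 + 49*(I*√26) = 17689 + 49*I*√26 ≈ 17689.0 + 249.85*I)
√(29136 + l)/((-86*(-119))) = √(29136 + (17689 + 49*I*√26))/((-86*(-119))) = √(46825 + 49*I*√26)/10234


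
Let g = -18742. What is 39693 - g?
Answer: 58435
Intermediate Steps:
39693 - g = 39693 - 1*(-18742) = 39693 + 18742 = 58435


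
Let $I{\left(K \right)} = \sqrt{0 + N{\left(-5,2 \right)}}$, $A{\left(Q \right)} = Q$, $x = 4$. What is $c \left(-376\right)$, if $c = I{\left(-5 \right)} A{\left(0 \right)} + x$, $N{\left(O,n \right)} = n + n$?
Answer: $-1504$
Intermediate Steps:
$N{\left(O,n \right)} = 2 n$
$I{\left(K \right)} = 2$ ($I{\left(K \right)} = \sqrt{0 + 2 \cdot 2} = \sqrt{0 + 4} = \sqrt{4} = 2$)
$c = 4$ ($c = 2 \cdot 0 + 4 = 0 + 4 = 4$)
$c \left(-376\right) = 4 \left(-376\right) = -1504$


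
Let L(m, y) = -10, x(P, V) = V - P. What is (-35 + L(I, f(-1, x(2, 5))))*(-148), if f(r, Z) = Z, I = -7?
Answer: 6660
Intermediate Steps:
(-35 + L(I, f(-1, x(2, 5))))*(-148) = (-35 - 10)*(-148) = -45*(-148) = 6660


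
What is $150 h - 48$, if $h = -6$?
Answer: $-948$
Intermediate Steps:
$150 h - 48 = 150 \left(-6\right) - 48 = -900 - 48 = -948$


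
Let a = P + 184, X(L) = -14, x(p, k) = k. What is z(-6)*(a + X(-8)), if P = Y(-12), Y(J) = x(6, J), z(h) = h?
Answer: -948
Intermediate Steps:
Y(J) = J
P = -12
a = 172 (a = -12 + 184 = 172)
z(-6)*(a + X(-8)) = -6*(172 - 14) = -6*158 = -948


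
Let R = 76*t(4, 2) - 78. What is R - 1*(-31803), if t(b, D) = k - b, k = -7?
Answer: 30889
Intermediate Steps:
t(b, D) = -7 - b
R = -914 (R = 76*(-7 - 1*4) - 78 = 76*(-7 - 4) - 78 = 76*(-11) - 78 = -836 - 78 = -914)
R - 1*(-31803) = -914 - 1*(-31803) = -914 + 31803 = 30889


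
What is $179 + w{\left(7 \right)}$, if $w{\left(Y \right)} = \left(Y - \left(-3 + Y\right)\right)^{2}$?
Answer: $188$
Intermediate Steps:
$w{\left(Y \right)} = 9$ ($w{\left(Y \right)} = 3^{2} = 9$)
$179 + w{\left(7 \right)} = 179 + 9 = 188$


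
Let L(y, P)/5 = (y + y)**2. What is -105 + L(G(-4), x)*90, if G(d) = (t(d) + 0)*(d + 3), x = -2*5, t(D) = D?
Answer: 28695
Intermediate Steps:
x = -10
G(d) = d*(3 + d) (G(d) = (d + 0)*(d + 3) = d*(3 + d))
L(y, P) = 20*y**2 (L(y, P) = 5*(y + y)**2 = 5*(2*y)**2 = 5*(4*y**2) = 20*y**2)
-105 + L(G(-4), x)*90 = -105 + (20*(-4*(3 - 4))**2)*90 = -105 + (20*(-4*(-1))**2)*90 = -105 + (20*4**2)*90 = -105 + (20*16)*90 = -105 + 320*90 = -105 + 28800 = 28695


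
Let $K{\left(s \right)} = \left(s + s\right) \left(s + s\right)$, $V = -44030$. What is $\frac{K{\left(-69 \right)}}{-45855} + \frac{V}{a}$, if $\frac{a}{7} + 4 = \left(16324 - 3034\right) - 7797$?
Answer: $- \frac{43662274}{27966455} \approx -1.5612$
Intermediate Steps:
$a = 38423$ ($a = -28 + 7 \left(\left(16324 - 3034\right) - 7797\right) = -28 + 7 \left(13290 - 7797\right) = -28 + 7 \cdot 5493 = -28 + 38451 = 38423$)
$K{\left(s \right)} = 4 s^{2}$ ($K{\left(s \right)} = 2 s 2 s = 4 s^{2}$)
$\frac{K{\left(-69 \right)}}{-45855} + \frac{V}{a} = \frac{4 \left(-69\right)^{2}}{-45855} - \frac{44030}{38423} = 4 \cdot 4761 \left(- \frac{1}{45855}\right) - \frac{6290}{5489} = 19044 \left(- \frac{1}{45855}\right) - \frac{6290}{5489} = - \frac{2116}{5095} - \frac{6290}{5489} = - \frac{43662274}{27966455}$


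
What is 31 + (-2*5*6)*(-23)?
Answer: 1411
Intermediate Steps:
31 + (-2*5*6)*(-23) = 31 - 10*6*(-23) = 31 - 60*(-23) = 31 + 1380 = 1411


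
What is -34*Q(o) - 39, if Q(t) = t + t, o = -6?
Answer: 369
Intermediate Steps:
Q(t) = 2*t
-34*Q(o) - 39 = -68*(-6) - 39 = -34*(-12) - 39 = 408 - 39 = 369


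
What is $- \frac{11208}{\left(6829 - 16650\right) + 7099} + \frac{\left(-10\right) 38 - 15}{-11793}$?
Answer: $\frac{66625567}{16050273} \approx 4.1511$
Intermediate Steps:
$- \frac{11208}{\left(6829 - 16650\right) + 7099} + \frac{\left(-10\right) 38 - 15}{-11793} = - \frac{11208}{-9821 + 7099} + \left(-380 - 15\right) \left(- \frac{1}{11793}\right) = - \frac{11208}{-2722} - - \frac{395}{11793} = \left(-11208\right) \left(- \frac{1}{2722}\right) + \frac{395}{11793} = \frac{5604}{1361} + \frac{395}{11793} = \frac{66625567}{16050273}$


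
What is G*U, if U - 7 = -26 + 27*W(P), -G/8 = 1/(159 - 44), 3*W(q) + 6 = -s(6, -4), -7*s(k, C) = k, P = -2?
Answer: 3656/805 ≈ 4.5416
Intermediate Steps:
s(k, C) = -k/7
W(q) = -12/7 (W(q) = -2 + (-(-1)*6/7)/3 = -2 + (-1*(-6/7))/3 = -2 + (⅓)*(6/7) = -2 + 2/7 = -12/7)
G = -8/115 (G = -8/(159 - 44) = -8/115 ≈ -0.069565)
U = -457/7 (U = 7 + (-26 + 27*(-12/7)) = 7 + (-26 - 324/7) = 7 - 506/7 = -457/7 ≈ -65.286)
G*U = -8/115*(-457/7) = 3656/805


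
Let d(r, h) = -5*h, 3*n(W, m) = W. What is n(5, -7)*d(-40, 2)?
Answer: -50/3 ≈ -16.667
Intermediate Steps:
n(W, m) = W/3
n(5, -7)*d(-40, 2) = ((⅓)*5)*(-5*2) = (5/3)*(-10) = -50/3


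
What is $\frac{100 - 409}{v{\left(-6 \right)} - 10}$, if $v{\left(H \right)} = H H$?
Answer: $- \frac{309}{26} \approx -11.885$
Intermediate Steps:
$v{\left(H \right)} = H^{2}$
$\frac{100 - 409}{v{\left(-6 \right)} - 10} = \frac{100 - 409}{\left(-6\right)^{2} - 10} = - \frac{309}{36 - 10} = - \frac{309}{26}$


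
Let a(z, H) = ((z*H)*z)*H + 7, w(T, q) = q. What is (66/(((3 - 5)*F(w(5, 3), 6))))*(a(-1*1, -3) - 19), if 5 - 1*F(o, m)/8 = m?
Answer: -99/8 ≈ -12.375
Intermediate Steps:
F(o, m) = 40 - 8*m
a(z, H) = 7 + H**2*z**2 (a(z, H) = ((H*z)*z)*H + 7 = (H*z**2)*H + 7 = H**2*z**2 + 7 = 7 + H**2*z**2)
(66/(((3 - 5)*F(w(5, 3), 6))))*(a(-1*1, -3) - 19) = (66/(((3 - 5)*(40 - 8*6))))*((7 + (-3)**2*(-1*1)**2) - 19) = (66/((-2*(40 - 48))))*((7 + 9*(-1)**2) - 19) = (66/((-2*(-8))))*((7 + 9*1) - 19) = (66/16)*((7 + 9) - 19) = (66*(1/16))*(16 - 19) = (33/8)*(-3) = -99/8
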